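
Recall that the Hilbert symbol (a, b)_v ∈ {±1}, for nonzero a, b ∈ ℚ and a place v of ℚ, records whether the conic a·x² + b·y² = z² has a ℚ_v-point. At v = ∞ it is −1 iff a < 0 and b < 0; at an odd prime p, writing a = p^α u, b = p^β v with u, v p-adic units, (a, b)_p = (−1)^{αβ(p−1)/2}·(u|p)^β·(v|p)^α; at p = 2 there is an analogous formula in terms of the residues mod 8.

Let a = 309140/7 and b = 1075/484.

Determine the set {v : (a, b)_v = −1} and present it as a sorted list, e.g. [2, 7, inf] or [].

(a, b) ≡ (540995, 43) mod (ℚ^×)²; places V = {2, 5, 7, 11, 13, 29, 41, 43, ∞}.
(a,b)_2: α=2, β=-2; u≡3, v≡3 (mod 8); ε(u)ε(v)=1·1, αω(v)=2·1, βω(u)=-2·1; sum ≡ 1  ⇒  -1.
(a,b)_43: α=0, u≡8; β=1, v≡14 (mod 43); (8|43)=-1, (14|43)=+1; sign (−1)^0·-1^1·+1^0 = -1.
(a,b)_∞: sgn(540995)=+, sgn(43)=+, so +1.
(a,b)_29: α=1, u≡19; β=0, v≡3 (mod 29); (19|29)=-1, (3|29)=-1; sign (−1)^0·-1^0·-1^1 = -1.
(a,b)_13: α=1, u≡6; β=0, v≡3 (mod 13); (6|13)=-1, (3|13)=+1; sign (−1)^0·-1^0·+1^1 = +1.
(a,b)_11: α=0, u≡1; β=-2, v≡2 (mod 11); (1|11)=+1, (2|11)=-1; sign (−1)^0·+1^-2·-1^0 = +1.
(a,b)_7: α=-1, u≡6; β=0, v≡4 (mod 7); (6|7)=-1, (4|7)=+1; sign (−1)^0·-1^0·+1^-1 = +1.
(a,b)_5: α=1, u≡4; β=2, v≡2 (mod 5); (4|5)=+1, (2|5)=-1; sign (−1)^0·+1^2·-1^1 = -1.
(a,b)_41: α=1, u≡17; β=0, v≡4 (mod 41); (17|41)=-1, (4|41)=+1; sign (−1)^0·-1^0·+1^1 = +1.
(540995, 43 / ℚ) ramifies at {2, 5, 29, 43}: a division algebra.

[2, 5, 29, 43]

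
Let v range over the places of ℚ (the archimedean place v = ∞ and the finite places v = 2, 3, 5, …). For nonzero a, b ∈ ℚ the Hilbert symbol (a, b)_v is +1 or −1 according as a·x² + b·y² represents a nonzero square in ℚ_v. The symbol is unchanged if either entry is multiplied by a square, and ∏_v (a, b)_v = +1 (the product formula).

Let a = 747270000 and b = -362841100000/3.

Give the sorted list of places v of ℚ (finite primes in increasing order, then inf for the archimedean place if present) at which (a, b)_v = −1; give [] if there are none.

(a, b) ≡ (23, -570) mod (ℚ^×)²; places V = {2, 3, 5, 19, 23, ∞}.
(a,b)_3: α=2, u≡2; β=-1, v≡2 (mod 3); (2|3)=-1, (2|3)=-1; sign (−1)^0·-1^-1·-1^2 = -1.
(a,b)_19: α=2, u≡7; β=3, v≡3 (mod 19); (7|19)=+1, (3|19)=-1; sign (−1)^0·+1^3·-1^2 = +1.
(a,b)_23: α=1, u≡16; β=2, v≡22 (mod 23); (16|23)=+1, (22|23)=-1; sign (−1)^0·+1^2·-1^1 = -1.
(a,b)_∞: sgn(23)=+, sgn(-570)=−, so +1.
(a,b)_2: α=4, β=5; u≡7, v≡3 (mod 8); ε(u)ε(v)=1·1, αω(v)=4·1, βω(u)=5·0; sum ≡ 1  ⇒  -1.
(a,b)_5: α=4, u≡2; β=5, v≡1 (mod 5); (2|5)=-1, (1|5)=+1; sign (−1)^0·-1^5·+1^4 = -1.
(23, -570 / ℚ) ramifies at {2, 3, 5, 23}: a division algebra.

[2, 3, 5, 23]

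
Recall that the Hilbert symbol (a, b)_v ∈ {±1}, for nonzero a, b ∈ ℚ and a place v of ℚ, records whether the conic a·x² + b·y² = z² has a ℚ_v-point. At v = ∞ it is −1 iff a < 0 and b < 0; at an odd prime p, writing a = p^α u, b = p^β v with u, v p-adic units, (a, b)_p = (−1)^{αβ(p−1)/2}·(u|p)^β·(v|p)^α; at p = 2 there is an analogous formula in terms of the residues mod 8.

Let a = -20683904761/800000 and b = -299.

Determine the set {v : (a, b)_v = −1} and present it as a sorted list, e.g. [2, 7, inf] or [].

[13, inf]

Mod squares: a ≡ -5, b ≡ -299. Check v ∈ {∞, 2, 5, 13, 23, 37}.
v=13: a=13^4·(≡7), b=13^1·(≡3) mod 13; (7|13)=-1, (3|13)=+1; (−1)^{4·1·6}·(-1)^1·(+1)^4 = -1.
v=23: a=23^2·(≡1), b=23^1·(≡10) mod 23; (1|23)=+1, (10|23)=-1; (−1)^{2·1·11}·(+1)^1·(-1)^2 = +1.
v=∞: -5 < 0 and -299 < 0  ⇒  (a,b)_∞ = -1.
v=2: v_2(a)=-8, v_2(b)=0; units ≡ 3, 5 (mod 8); ε·ε+αω+βω = 1·0+-8·1+0·1 ≡ 0  ⇒  (a,b)_2 = +1.
v=37: a=37^2·(≡32), b=37^0·(≡34) mod 37; (32|37)=-1, (34|37)=+1; (−1)^{2·0·18}·(-1)^0·(+1)^2 = +1.
v=5: a=5^-5·(≡4), b=5^0·(≡1) mod 5; (4|5)=+1, (1|5)=+1; (−1)^{-5·0·2}·(+1)^0·(+1)^-5 = +1.
(-5, -299 / ℚ) ramifies at {13, ∞}: a division algebra.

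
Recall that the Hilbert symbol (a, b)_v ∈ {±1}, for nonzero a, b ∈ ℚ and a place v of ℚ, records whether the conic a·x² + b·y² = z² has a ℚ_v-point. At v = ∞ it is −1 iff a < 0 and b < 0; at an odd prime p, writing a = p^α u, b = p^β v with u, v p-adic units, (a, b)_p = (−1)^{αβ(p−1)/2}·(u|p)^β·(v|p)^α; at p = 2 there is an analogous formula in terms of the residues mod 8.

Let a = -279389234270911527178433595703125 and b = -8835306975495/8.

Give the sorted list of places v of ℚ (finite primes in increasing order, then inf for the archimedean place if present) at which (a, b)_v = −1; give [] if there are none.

(a, b) ≡ (-23205, -190190) mod (ℚ^×)²; places V = {2, 3, 5, 7, 11, 13, 17, 19, ∞}.
(a,b)_∞: sgn(-23205)=−, sgn(-190190)=−, so -1.
(a,b)_7: α=5, u≡6; β=3, v≡1 (mod 7); (6|7)=-1, (1|7)=+1; sign (−1)^1·-1^3·+1^5 = +1.
(a,b)_13: α=7, u≡1; β=1, v≡5 (mod 13); (1|13)=+1, (5|13)=-1; sign (−1)^0·+1^1·-1^7 = -1.
(a,b)_3: α=7, u≡2; β=8, v≡1 (mod 3); (2|3)=-1, (1|3)=+1; sign (−1)^0·-1^8·+1^7 = +1.
(a,b)_11: α=2, u≡1; β=1, v≡8 (mod 11); (1|11)=+1, (8|11)=-1; sign (−1)^0·+1^1·-1^2 = +1.
(a,b)_19: α=2, u≡13; β=1, v≡2 (mod 19); (13|19)=-1, (2|19)=-1; sign (−1)^0·-1^1·-1^2 = -1.
(a,b)_5: α=9, u≡4; β=1, v≡2 (mod 5); (4|5)=+1, (2|5)=-1; sign (−1)^0·+1^1·-1^9 = -1.
(a,b)_2: α=0, β=-3; u≡3, v≡1 (mod 8); ε(u)ε(v)=1·0, αω(v)=0·0, βω(u)=-3·1; sum ≡ 1  ⇒  -1.
(a,b)_17: α=5, u≡14; β=2, v≡5 (mod 17); (14|17)=-1, (5|17)=-1; sign (−1)^0·-1^2·-1^5 = -1.
Ram(-23205, -190190) = {2, 5, 13, 17, 19, ∞}; no ℚ_2-point on the conic.

[2, 5, 13, 17, 19, inf]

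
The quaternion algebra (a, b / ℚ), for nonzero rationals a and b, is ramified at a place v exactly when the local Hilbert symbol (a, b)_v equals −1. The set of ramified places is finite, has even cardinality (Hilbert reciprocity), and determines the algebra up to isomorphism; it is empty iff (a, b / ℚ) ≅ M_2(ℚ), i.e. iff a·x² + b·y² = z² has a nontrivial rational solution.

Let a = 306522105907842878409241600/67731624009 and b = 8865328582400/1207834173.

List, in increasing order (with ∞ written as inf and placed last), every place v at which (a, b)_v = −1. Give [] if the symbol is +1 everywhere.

[23, 37]

(a, b) ≡ (571909, 13153907) mod (ℚ^×)²; places V = {2, 3, 5, 7, 11, 13, 17, 23, 29, 37, 41, ∞}.
(a,b)_5: α=2, u≡1; β=2, v≡2 (mod 5); (1|5)=+1, (2|5)=-1; sign (−1)^0·+1^2·-1^2 = +1.
(a,b)_41: α=3, u≡8; β=1, v≡18 (mod 41); (8|41)=+1, (18|41)=+1; sign (−1)^0·+1^1·+1^3 = +1.
(a,b)_∞: sgn(571909)=+, sgn(13153907)=+, so +1.
(a,b)_2: α=10, β=8; u≡5, v≡3 (mod 8); ε(u)ε(v)=0·1, αω(v)=10·1, βω(u)=8·1; sum ≡ 0  ⇒  +1.
(a,b)_7: α=-2, u≡2; β=-2, v≡1 (mod 7); (2|7)=+1, (1|7)=+1; sign (−1)^0·+1^-2·+1^-2 = +1.
(a,b)_11: α=2, u≡8; β=0, v≡10 (mod 11); (8|11)=-1, (10|11)=-1; sign (−1)^0·-1^0·-1^2 = +1.
(a,b)_3: α=-14, u≡1; β=-8, v≡2 (mod 3); (1|3)=+1, (2|3)=-1; sign (−1)^0·+1^-8·-1^-14 = +1.
(a,b)_13: α=3, u≡3; β=-1, v≡3 (mod 13); (3|13)=+1, (3|13)=+1; sign (−1)^0·+1^-1·+1^3 = +1.
(a,b)_37: α=3, u≡21; β=3, v≡13 (mod 37); (21|37)=+1, (13|37)=-1; sign (−1)^0·+1^3·-1^3 = -1.
(a,b)_29: α=3, u≡24; β=1, v≡23 (mod 29); (24|29)=+1, (23|29)=+1; sign (−1)^0·+1^1·+1^3 = +1.
(a,b)_23: α=2, u≡10; β=1, v≡20 (mod 23); (10|23)=-1, (20|23)=-1; sign (−1)^0·-1^1·-1^2 = -1.
(a,b)_17: α=-2, u≡5; β=-2, v≡9 (mod 17); (5|17)=-1, (9|17)=+1; sign (−1)^0·-1^-2·+1^-2 = +1.
(571909, 13153907 / ℚ) ramifies at {23, 37}: a division algebra.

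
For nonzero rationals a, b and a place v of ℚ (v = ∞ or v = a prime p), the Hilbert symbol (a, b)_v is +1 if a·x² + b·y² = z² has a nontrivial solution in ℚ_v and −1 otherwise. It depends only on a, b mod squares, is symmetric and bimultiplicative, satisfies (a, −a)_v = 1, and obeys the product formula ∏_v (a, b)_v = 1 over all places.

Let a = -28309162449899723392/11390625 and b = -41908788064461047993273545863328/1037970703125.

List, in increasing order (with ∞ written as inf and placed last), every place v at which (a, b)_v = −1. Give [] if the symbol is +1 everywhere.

[5, 13, 17, inf]

(a, b) ≡ (-442, -2210) mod (ℚ^×)²; places V = {2, 3, 5, 7, 11, 13, 17, ∞}.
(a,b)_13: α=7, u≡8; β=11, v≡3 (mod 13); (8|13)=-1, (3|13)=+1; sign (−1)^0·-1^11·+1^7 = -1.
(a,b)_2: α=7, β=5; u≡3, v≡7 (mod 8); ε(u)ε(v)=1·1, αω(v)=7·0, βω(u)=5·1; sum ≡ 0  ⇒  +1.
(a,b)_∞: sgn(-442)=−, sgn(-2210)=−, so -1.
(a,b)_17: α=3, u≡13; β=5, v≡5 (mod 17); (13|17)=+1, (5|17)=-1; sign (−1)^0·+1^5·-1^3 = -1.
(a,b)_7: α=2, u≡6; β=4, v≡2 (mod 7); (6|7)=-1, (2|7)=+1; sign (−1)^0·-1^4·+1^2 = +1.
(a,b)_11: α=4, u≡3; β=8, v≡4 (mod 11); (3|11)=+1, (4|11)=+1; sign (−1)^0·+1^8·+1^4 = +1.
(a,b)_3: α=-6, u≡2; β=-12, v≡1 (mod 3); (2|3)=-1, (1|3)=+1; sign (−1)^0·-1^-12·+1^-6 = +1.
(a,b)_5: α=-6, u≡2; β=-9, v≡2 (mod 5); (2|5)=-1, (2|5)=-1; sign (−1)^0·-1^-9·-1^-6 = -1.
|Ram(-442, -2210)| = 4, even; anisotropic at {5, 13, 17, ∞}.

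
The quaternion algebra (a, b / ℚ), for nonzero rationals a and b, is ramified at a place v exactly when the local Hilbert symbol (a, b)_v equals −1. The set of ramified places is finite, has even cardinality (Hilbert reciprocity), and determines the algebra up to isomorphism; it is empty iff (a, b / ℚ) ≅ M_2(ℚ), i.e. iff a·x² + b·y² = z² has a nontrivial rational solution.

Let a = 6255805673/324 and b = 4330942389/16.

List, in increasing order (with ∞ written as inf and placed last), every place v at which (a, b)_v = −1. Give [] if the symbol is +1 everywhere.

[13, 23]

Mod squares: a ≡ 4569617, b ≡ 351509. Check v ∈ {∞, 2, 3, 13, 17, 23, 29, 31, 37}.
v=31: a=31^1·(≡14), b=31^1·(≡21) mod 31; (14|31)=+1, (21|31)=-1; (−1)^{1·1·15}·(+1)^1·(-1)^1 = +1.
v=2: v_2(a)=-2, v_2(b)=-4; units ≡ 1, 5 (mod 8); ε·ε+αω+βω = 0·0+-2·1+-4·0 ≡ 0  ⇒  (a,b)_2 = +1.
v=23: a=23^1·(≡7), b=23^1·(≡11) mod 23; (7|23)=-1, (11|23)=-1; (−1)^{1·1·11}·(-1)^1·(-1)^1 = -1.
v=17: a=17^1·(≡7), b=17^1·(≡3) mod 17; (7|17)=-1, (3|17)=-1; (−1)^{1·1·8}·(-1)^1·(-1)^1 = +1.
v=29: a=29^1·(≡25), b=29^1·(≡22) mod 29; (25|29)=+1, (22|29)=+1; (−1)^{1·1·14}·(+1)^1·(+1)^1 = +1.
v=∞: 4569617 > 0 and 351509 > 0  ⇒  (a,b)_∞ = +1.
v=37: a=37^2·(≡24), b=37^2·(≡12) mod 37; (24|37)=-1, (12|37)=+1; (−1)^{2·2·18}·(-1)^2·(+1)^2 = +1.
v=13: a=13^1·(≡5), b=13^0·(≡11) mod 13; (5|13)=-1, (11|13)=-1; (−1)^{1·0·6}·(-1)^0·(-1)^1 = -1.
v=3: a=3^-4·(≡2), b=3^2·(≡2) mod 3; (2|3)=-1, (2|3)=-1; (−1)^{-4·2·1}·(-1)^2·(-1)^-4 = +1.
(4569617, 351509 / ℚ) ramifies at {13, 23}: a division algebra.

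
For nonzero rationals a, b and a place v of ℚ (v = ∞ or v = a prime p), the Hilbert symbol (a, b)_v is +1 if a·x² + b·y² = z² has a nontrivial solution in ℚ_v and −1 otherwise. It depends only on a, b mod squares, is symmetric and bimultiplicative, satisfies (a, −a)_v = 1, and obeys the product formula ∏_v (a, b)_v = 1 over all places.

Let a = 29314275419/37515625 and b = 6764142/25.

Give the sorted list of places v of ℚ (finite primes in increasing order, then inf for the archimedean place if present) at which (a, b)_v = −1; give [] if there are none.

Mod squares: a ≡ 11, b ≡ 462. Check v ∈ {∞, 2, 3, 5, 7, 11, 13, 19}.
v=3: a=3^0·(≡2), b=3^1·(≡1) mod 3; (2|3)=-1, (1|3)=+1; (−1)^{0·1·1}·(-1)^1·(+1)^0 = -1.
v=19: a=19^4·(≡5), b=19^0·(≡11) mod 19; (5|19)=+1, (11|19)=+1; (−1)^{4·0·9}·(+1)^0·(+1)^4 = +1.
v=∞: 11 > 0 and 462 > 0  ⇒  (a,b)_∞ = +1.
v=11: a=11^3·(≡4), b=11^5·(≡3) mod 11; (4|11)=+1, (3|11)=+1; (−1)^{3·5·5}·(+1)^5·(+1)^3 = -1.
v=13: a=13^2·(≡8), b=13^0·(≡5) mod 13; (8|13)=-1, (5|13)=-1; (−1)^{2·0·6}·(-1)^0·(-1)^2 = +1.
v=5: a=5^-6·(≡4), b=5^-2·(≡2) mod 5; (4|5)=+1, (2|5)=-1; (−1)^{-6·-2·2}·(+1)^-2·(-1)^-6 = +1.
v=7: a=7^-4·(≡2), b=7^1·(≡3) mod 7; (2|7)=+1, (3|7)=-1; (−1)^{-4·1·3}·(+1)^1·(-1)^-4 = +1.
v=2: v_2(a)=0, v_2(b)=1; units ≡ 3, 7 (mod 8); ε·ε+αω+βω = 1·1+0·0+1·1 ≡ 0  ⇒  (a,b)_2 = +1.
(11, 462 / ℚ) ramifies at {3, 11}: a division algebra.

[3, 11]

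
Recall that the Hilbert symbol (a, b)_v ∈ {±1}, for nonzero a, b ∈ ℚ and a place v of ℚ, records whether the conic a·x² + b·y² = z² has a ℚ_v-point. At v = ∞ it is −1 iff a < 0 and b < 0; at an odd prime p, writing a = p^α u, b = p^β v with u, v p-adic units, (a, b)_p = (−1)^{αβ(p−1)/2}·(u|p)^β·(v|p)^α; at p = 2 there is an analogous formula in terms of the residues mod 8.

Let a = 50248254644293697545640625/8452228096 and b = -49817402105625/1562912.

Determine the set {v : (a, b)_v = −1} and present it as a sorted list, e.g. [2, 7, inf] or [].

Mod squares: a ≡ 41, b ≡ -819698. Check v ∈ {∞, 2, 3, 5, 7, 11, 13, 17, 19, 37, 41, 53}.
v=5: a=5^6·(≡1), b=5^4·(≡3) mod 5; (1|5)=+1, (3|5)=-1; (−1)^{6·4·2}·(+1)^4·(-1)^6 = +1.
v=7: a=7^8·(≡6), b=7^4·(≡1) mod 7; (6|7)=-1, (1|7)=+1; (−1)^{8·4·3}·(-1)^4·(+1)^8 = +1.
v=41: a=41^1·(≡23), b=41^0·(≡26) mod 41; (23|41)=+1, (26|41)=-1; (−1)^{1·0·20}·(+1)^0·(-1)^1 = -1.
v=13: a=13^-4·(≡8), b=13^-2·(≡3) mod 13; (8|13)=-1, (3|13)=+1; (−1)^{-4·-2·6}·(-1)^-2·(+1)^-4 = +1.
v=53: a=53^2·(≡22), b=53^1·(≡52) mod 53; (22|53)=-1, (52|53)=+1; (−1)^{2·1·26}·(-1)^1·(+1)^2 = -1.
v=17: a=17^-2·(≡3), b=17^-2·(≡9) mod 17; (3|17)=-1, (9|17)=+1; (−1)^{-2·-2·8}·(-1)^-2·(+1)^-2 = +1.
v=11: a=11^2·(≡10), b=11^1·(≡7) mod 11; (10|11)=-1, (7|11)=-1; (−1)^{2·1·5}·(-1)^1·(-1)^2 = -1.
v=37: a=37^2·(≡11), b=37^1·(≡25) mod 37; (11|37)=+1, (25|37)=+1; (−1)^{2·1·18}·(+1)^1·(+1)^2 = +1.
v=3: a=3^4·(≡2), b=3^4·(≡1) mod 3; (2|3)=-1, (1|3)=+1; (−1)^{4·4·1}·(-1)^4·(+1)^4 = +1.
v=19: a=19^2·(≡14), b=19^1·(≡4) mod 19; (14|19)=-1, (4|19)=+1; (−1)^{2·1·9}·(-1)^1·(+1)^2 = -1.
v=2: v_2(a)=-10, v_2(b)=-5; units ≡ 1, 7 (mod 8); ε·ε+αω+βω = 0·1+-10·0+-5·0 ≡ 0  ⇒  (a,b)_2 = +1.
v=∞: 41 > 0 and -819698 < 0  ⇒  (a,b)_∞ = +1.
|Ram(41, -819698)| = 4, even; anisotropic at {11, 19, 41, 53}.

[11, 19, 41, 53]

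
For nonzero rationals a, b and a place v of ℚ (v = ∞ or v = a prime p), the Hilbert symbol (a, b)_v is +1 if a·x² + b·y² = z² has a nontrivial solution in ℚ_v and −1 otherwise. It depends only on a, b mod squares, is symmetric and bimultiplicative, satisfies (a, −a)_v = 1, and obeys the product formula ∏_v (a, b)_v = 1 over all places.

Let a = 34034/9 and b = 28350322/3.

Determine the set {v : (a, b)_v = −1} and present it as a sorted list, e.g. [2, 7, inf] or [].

Mod squares: a ≡ 34034, b ≡ 6006. Check v ∈ {∞, 2, 3, 7, 11, 13, 17}.
v=∞: 34034 > 0 and 6006 > 0  ⇒  (a,b)_∞ = +1.
v=2: v_2(a)=1, v_2(b)=1; units ≡ 1, 3 (mod 8); ε·ε+αω+βω = 0·1+1·1+1·0 ≡ 1  ⇒  (a,b)_2 = -1.
v=17: a=17^1·(≡9), b=17^2·(≡14) mod 17; (9|17)=+1, (14|17)=-1; (−1)^{1·2·8}·(+1)^2·(-1)^1 = -1.
v=13: a=13^1·(≡2), b=13^1·(≡6) mod 13; (2|13)=-1, (6|13)=-1; (−1)^{1·1·6}·(-1)^1·(-1)^1 = +1.
v=11: a=11^1·(≡4), b=11^1·(≡8) mod 11; (4|11)=+1, (8|11)=-1; (−1)^{1·1·5}·(+1)^1·(-1)^1 = +1.
v=7: a=7^1·(≡2), b=7^3·(≡4) mod 7; (2|7)=+1, (4|7)=+1; (−1)^{1·3·3}·(+1)^3·(+1)^1 = -1.
v=3: a=3^-2·(≡2), b=3^-1·(≡1) mod 3; (2|3)=-1, (1|3)=+1; (−1)^{-2·-1·1}·(-1)^-1·(+1)^-2 = -1.
|Ram(34034, 6006)| = 4, even; anisotropic at {2, 3, 7, 17}.

[2, 3, 7, 17]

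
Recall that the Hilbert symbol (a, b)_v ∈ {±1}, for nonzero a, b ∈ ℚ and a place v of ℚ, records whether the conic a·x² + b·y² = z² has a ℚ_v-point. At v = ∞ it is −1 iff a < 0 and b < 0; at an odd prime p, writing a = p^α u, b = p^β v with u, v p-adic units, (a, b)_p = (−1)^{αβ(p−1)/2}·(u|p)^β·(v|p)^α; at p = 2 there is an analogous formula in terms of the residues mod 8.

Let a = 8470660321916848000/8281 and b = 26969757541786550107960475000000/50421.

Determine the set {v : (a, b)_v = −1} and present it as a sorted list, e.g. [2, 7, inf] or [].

[2, 23, 29, 31]

Mod squares: a ≡ 78430, b ≡ 18879. Check v ∈ {∞, 2, 3, 5, 7, 11, 13, 17, 23, 29, 31}.
v=29: a=29^2·(≡3), b=29^3·(≡4) mod 29; (3|29)=-1, (4|29)=+1; (−1)^{2·3·14}·(-1)^3·(+1)^2 = -1.
v=3: a=3^0·(≡1), b=3^-1·(≡2) mod 3; (1|3)=+1, (2|3)=-1; (−1)^{0·-1·1}·(+1)^-1·(-1)^0 = +1.
v=2: v_2(a)=7, v_2(b)=6; units ≡ 7, 7 (mod 8); ε·ε+αω+βω = 1·1+7·0+6·0 ≡ 1  ⇒  (a,b)_2 = -1.
v=17: a=17^4·(≡2), b=17^6·(≡13) mod 17; (2|17)=+1, (13|17)=+1; (−1)^{4·6·8}·(+1)^6·(+1)^4 = +1.
v=23: a=23^1·(≡12), b=23^2·(≡11) mod 23; (12|23)=+1, (11|23)=-1; (−1)^{1·2·11}·(+1)^2·(-1)^1 = -1.
v=31: a=31^3·(≡16), b=31^5·(≡9) mod 31; (16|31)=+1, (9|31)=+1; (−1)^{3·5·15}·(+1)^5·(+1)^3 = -1.
v=11: a=11^1·(≡2), b=11^2·(≡1) mod 11; (2|11)=-1, (1|11)=+1; (−1)^{1·2·5}·(-1)^2·(+1)^1 = +1.
v=7: a=7^-2·(≡1), b=7^-5·(≡2) mod 7; (1|7)=+1, (2|7)=+1; (−1)^{-2·-5·3}·(+1)^-5·(+1)^-2 = +1.
v=∞: 78430 > 0 and 18879 > 0  ⇒  (a,b)_∞ = +1.
v=5: a=5^3·(≡4), b=5^8·(≡1) mod 5; (4|5)=+1, (1|5)=+1; (−1)^{3·8·2}·(+1)^8·(+1)^3 = +1.
v=13: a=13^-2·(≡1), b=13^0·(≡4) mod 13; (1|13)=+1, (4|13)=+1; (−1)^{-2·0·6}·(+1)^0·(+1)^-2 = +1.
(78430, 18879 / ℚ) ramifies at {2, 23, 29, 31}: a division algebra.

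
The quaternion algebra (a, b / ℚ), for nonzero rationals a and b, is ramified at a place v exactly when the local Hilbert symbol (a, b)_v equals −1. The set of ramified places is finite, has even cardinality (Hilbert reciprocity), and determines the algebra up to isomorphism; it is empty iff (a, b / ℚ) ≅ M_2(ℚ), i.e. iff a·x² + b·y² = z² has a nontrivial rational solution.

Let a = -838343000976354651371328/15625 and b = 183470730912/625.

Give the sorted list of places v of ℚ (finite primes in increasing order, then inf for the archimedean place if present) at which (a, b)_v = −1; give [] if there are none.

Mod squares: a ≡ -32277, b ≡ 15729658. Check v ∈ {∞, 2, 3, 5, 7, 17, 29, 43, 53}.
v=29: a=29^3·(≡3), b=29^1·(≡2) mod 29; (3|29)=-1, (2|29)=-1; (−1)^{3·1·14}·(-1)^1·(-1)^3 = +1.
v=3: a=3^9·(≡2), b=3^6·(≡1) mod 3; (2|3)=-1, (1|3)=+1; (−1)^{9·6·1}·(-1)^6·(+1)^9 = +1.
v=53: a=53^3·(≡50), b=53^1·(≡34) mod 53; (50|53)=-1, (34|53)=-1; (−1)^{3·1·26}·(-1)^1·(-1)^3 = +1.
v=2: v_2(a)=6, v_2(b)=5; units ≡ 3, 5 (mod 8); ε·ε+αω+βω = 1·0+6·1+5·1 ≡ 1  ⇒  (a,b)_2 = -1.
v=∞: -32277 < 0 and 15729658 > 0  ⇒  (a,b)_∞ = +1.
v=43: a=43^2·(≡24), b=43^1·(≡8) mod 43; (24|43)=+1, (8|43)=-1; (−1)^{2·1·21}·(+1)^1·(-1)^2 = +1.
v=5: a=5^-6·(≡2), b=5^-4·(≡2) mod 5; (2|5)=-1, (2|5)=-1; (−1)^{-6·-4·2}·(-1)^-4·(-1)^-6 = +1.
v=17: a=17^2·(≡12), b=17^1·(≡1) mod 17; (12|17)=-1, (1|17)=+1; (−1)^{2·1·8}·(-1)^1·(+1)^2 = -1.
v=7: a=7^3·(≡2), b=7^1·(≡3) mod 7; (2|7)=+1, (3|7)=-1; (−1)^{3·1·3}·(+1)^1·(-1)^3 = +1.
Ram(-32277, 15729658) = {2, 17}; no ℚ_2-point on the conic.

[2, 17]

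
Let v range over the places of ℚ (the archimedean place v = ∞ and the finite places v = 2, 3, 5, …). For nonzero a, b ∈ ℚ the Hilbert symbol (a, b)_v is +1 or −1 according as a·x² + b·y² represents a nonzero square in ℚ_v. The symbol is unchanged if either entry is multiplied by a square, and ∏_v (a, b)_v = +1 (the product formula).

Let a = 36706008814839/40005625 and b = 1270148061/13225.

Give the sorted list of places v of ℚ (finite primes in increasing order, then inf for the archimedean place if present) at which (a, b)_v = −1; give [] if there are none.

Mod squares: a ≡ 2914239, b ≡ 153381. Check v ∈ {∞, 2, 3, 5, 7, 11, 13, 19, 23, 29, 41, 43}.
v=7: a=7^2·(≡6), b=7^2·(≡2) mod 7; (6|7)=-1, (2|7)=+1; (−1)^{2·2·3}·(-1)^2·(+1)^2 = +1.
v=43: a=43^1·(≡39), b=43^1·(≡23) mod 43; (39|43)=-1, (23|43)=+1; (−1)^{1·1·21}·(-1)^1·(+1)^1 = +1.
v=19: a=19^1·(≡14), b=19^0·(≡18) mod 19; (14|19)=-1, (18|19)=-1; (−1)^{1·0·9}·(-1)^0·(-1)^1 = -1.
v=29: a=29^1·(≡13), b=29^1·(≡2) mod 29; (13|29)=+1, (2|29)=-1; (−1)^{1·1·14}·(+1)^1·(-1)^1 = -1.
v=5: a=5^-4·(≡1), b=5^-2·(≡4) mod 5; (1|5)=+1, (4|5)=+1; (−1)^{-4·-2·2}·(+1)^-2·(+1)^-4 = +1.
v=13: a=13^4·(≡1), b=13^2·(≡11) mod 13; (1|13)=+1, (11|13)=-1; (−1)^{4·2·6}·(+1)^2·(-1)^4 = +1.
v=3: a=3^3·(≡1), b=3^1·(≡1) mod 3; (1|3)=+1, (1|3)=+1; (−1)^{3·1·1}·(+1)^1·(+1)^3 = -1.
v=2: v_2(a)=0, v_2(b)=0; units ≡ 7, 5 (mod 8); ε·ε+αω+βω = 1·0+0·1+0·0 ≡ 0  ⇒  (a,b)_2 = +1.
v=23: a=23^-2·(≡3), b=23^-2·(≡20) mod 23; (3|23)=+1, (20|23)=-1; (−1)^{-2·-2·11}·(+1)^-2·(-1)^-2 = +1.
v=∞: 2914239 > 0 and 153381 > 0  ⇒  (a,b)_∞ = +1.
v=11: a=11^-2·(≡5), b=11^0·(≡2) mod 11; (5|11)=+1, (2|11)=-1; (−1)^{-2·0·5}·(+1)^0·(-1)^-2 = +1.
v=41: a=41^1·(≡11), b=41^1·(≡37) mod 41; (11|41)=-1, (37|41)=+1; (−1)^{1·1·20}·(-1)^1·(+1)^1 = -1.
Ram(2914239, 153381) = {3, 19, 29, 41}; no ℚ_3-point on the conic.

[3, 19, 29, 41]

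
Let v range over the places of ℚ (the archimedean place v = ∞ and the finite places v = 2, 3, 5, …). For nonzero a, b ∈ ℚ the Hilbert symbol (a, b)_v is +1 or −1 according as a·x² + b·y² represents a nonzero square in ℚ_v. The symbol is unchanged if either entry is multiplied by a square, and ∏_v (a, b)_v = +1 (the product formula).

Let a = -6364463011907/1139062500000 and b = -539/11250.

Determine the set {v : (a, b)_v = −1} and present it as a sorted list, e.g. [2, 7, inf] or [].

[2, 5, 7, 11, 17, inf]

Mod squares: a ≡ -15470, b ≡ -22. Check v ∈ {∞, 2, 3, 5, 7, 11, 13, 17}.
v=5: a=5^-11·(≡1), b=5^-4·(≡2) mod 5; (1|5)=+1, (2|5)=-1; (−1)^{-11·-4·2}·(+1)^-4·(-1)^-11 = -1.
v=11: a=11^2·(≡10), b=11^1·(≡9) mod 11; (10|11)=-1, (9|11)=+1; (−1)^{2·1·5}·(-1)^1·(+1)^2 = -1.
v=13: a=13^1·(≡7), b=13^0·(≡4) mod 13; (7|13)=-1, (4|13)=+1; (−1)^{1·0·6}·(-1)^0·(+1)^1 = +1.
v=2: v_2(a)=-5, v_2(b)=-1; units ≡ 1, 5 (mod 8); ε·ε+αω+βω = 0·0+-5·1+-1·0 ≡ 1  ⇒  (a,b)_2 = -1.
v=3: a=3^-6·(≡1), b=3^-2·(≡2) mod 3; (1|3)=+1, (2|3)=-1; (−1)^{-6·-2·1}·(+1)^-2·(-1)^-6 = +1.
v=7: a=7^7·(≡1), b=7^2·(≡3) mod 7; (1|7)=+1, (3|7)=-1; (−1)^{7·2·3}·(+1)^2·(-1)^7 = -1.
v=∞: -15470 < 0 and -22 < 0  ⇒  (a,b)_∞ = -1.
v=17: a=17^3·(≡13), b=17^0·(≡3) mod 17; (13|17)=+1, (3|17)=-1; (−1)^{3·0·8}·(+1)^0·(-1)^3 = -1.
Ram(-15470, -22) = {2, 5, 7, 11, 17, ∞}; no ℚ_2-point on the conic.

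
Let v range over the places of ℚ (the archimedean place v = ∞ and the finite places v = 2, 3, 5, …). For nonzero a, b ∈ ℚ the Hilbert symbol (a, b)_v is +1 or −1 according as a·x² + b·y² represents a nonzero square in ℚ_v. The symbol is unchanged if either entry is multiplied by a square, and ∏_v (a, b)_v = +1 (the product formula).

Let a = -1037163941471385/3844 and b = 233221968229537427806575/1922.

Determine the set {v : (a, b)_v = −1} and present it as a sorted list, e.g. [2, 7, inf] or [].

[2, 7, 13, 37]

Mod squares: a ≡ -319865, b ≡ 1406. Check v ∈ {∞, 2, 3, 5, 7, 13, 19, 31, 37}.
v=5: a=5^1·(≡2), b=5^2·(≡4) mod 5; (2|5)=-1, (4|5)=+1; (−1)^{1·2·2}·(-1)^2·(+1)^1 = +1.
v=37: a=37^3·(≡18), b=37^5·(≡12) mod 37; (18|37)=-1, (12|37)=+1; (−1)^{3·5·18}·(-1)^5·(+1)^3 = -1.
v=31: a=31^-2·(≡3), b=31^-2·(≡17) mod 31; (3|31)=-1, (17|31)=-1; (−1)^{-2·-2·15}·(-1)^-2·(-1)^-2 = +1.
v=19: a=19^3·(≡18), b=19^5·(≡17) mod 19; (18|19)=-1, (17|19)=+1; (−1)^{3·5·9}·(-1)^5·(+1)^3 = +1.
v=13: a=13^1·(≡4), b=13^2·(≡6) mod 13; (4|13)=+1, (6|13)=-1; (−1)^{1·2·6}·(+1)^2·(-1)^1 = -1.
v=7: a=7^1·(≡4), b=7^2·(≡3) mod 7; (4|7)=+1, (3|7)=-1; (−1)^{1·2·3}·(+1)^2·(-1)^1 = -1.
v=∞: -319865 < 0 and 1406 > 0  ⇒  (a,b)_∞ = +1.
v=3: a=3^8·(≡1), b=3^8·(≡2) mod 3; (1|3)=+1, (2|3)=-1; (−1)^{8·8·1}·(+1)^8·(-1)^8 = +1.
v=2: v_2(a)=-2, v_2(b)=-1; units ≡ 7, 7 (mod 8); ε·ε+αω+βω = 1·1+-2·0+-1·0 ≡ 1  ⇒  (a,b)_2 = -1.
Ram(-319865, 1406) = {2, 7, 13, 37}; no ℚ_2-point on the conic.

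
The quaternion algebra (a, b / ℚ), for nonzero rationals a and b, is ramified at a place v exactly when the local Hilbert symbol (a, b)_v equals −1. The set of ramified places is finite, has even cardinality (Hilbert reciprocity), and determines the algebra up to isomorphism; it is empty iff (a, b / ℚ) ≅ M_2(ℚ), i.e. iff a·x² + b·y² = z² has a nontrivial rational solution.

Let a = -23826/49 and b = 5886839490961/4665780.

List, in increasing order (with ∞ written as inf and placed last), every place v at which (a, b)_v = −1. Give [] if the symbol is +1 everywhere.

(a, b) ≡ (-66, 5) mod (ℚ^×)²; places V = {2, 3, 5, 7, 11, 13, 19, 23, 47, ∞}.
(a,b)_5: α=0, u≡1; β=-1, v≡1 (mod 5); (1|5)=+1, (1|5)=+1; sign (−1)^0·+1^-1·+1^0 = +1.
(a,b)_3: α=1, u≡2; β=-2, v≡2 (mod 3); (2|3)=-1, (2|3)=-1; sign (−1)^0·-1^-2·-1^1 = -1.
(a,b)_19: α=2, u≡13; β=4, v≡9 (mod 19); (13|19)=-1, (9|19)=+1; sign (−1)^0·-1^4·+1^2 = +1.
(a,b)_11: α=1, u≡9; β=2, v≡5 (mod 11); (9|11)=+1, (5|11)=+1; sign (−1)^0·+1^2·+1^1 = +1.
(a,b)_∞: sgn(-66)=−, sgn(5)=+, so +1.
(a,b)_2: α=1, β=-2; u≡7, v≡5 (mod 8); ε(u)ε(v)=1·0, αω(v)=1·1, βω(u)=-2·0; sum ≡ 1  ⇒  -1.
(a,b)_23: α=0, u≡16; β=-2, v≡11 (mod 23); (16|23)=+1, (11|23)=-1; sign (−1)^0·+1^-2·-1^0 = +1.
(a,b)_13: α=0, u≡12; β=2, v≡8 (mod 13); (12|13)=+1, (8|13)=-1; sign (−1)^0·+1^2·-1^0 = +1.
(a,b)_7: α=-2, u≡2; β=-2, v≡5 (mod 7); (2|7)=+1, (5|7)=-1; sign (−1)^0·+1^-2·-1^-2 = +1.
(a,b)_47: α=0, u≡25; β=2, v≡10 (mod 47); (25|47)=+1, (10|47)=-1; sign (−1)^0·+1^2·-1^0 = +1.
Ram(-66, 5) = {2, 3}; no ℚ_2-point on the conic.

[2, 3]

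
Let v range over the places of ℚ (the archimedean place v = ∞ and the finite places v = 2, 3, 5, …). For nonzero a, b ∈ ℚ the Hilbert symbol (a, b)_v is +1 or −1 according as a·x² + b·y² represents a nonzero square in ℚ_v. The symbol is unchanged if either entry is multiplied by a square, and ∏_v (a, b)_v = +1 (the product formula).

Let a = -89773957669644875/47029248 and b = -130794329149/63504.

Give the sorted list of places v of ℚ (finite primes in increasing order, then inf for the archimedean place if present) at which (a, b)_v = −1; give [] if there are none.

Mod squares: a ≡ -854730485, b ≡ -1285309. Check v ∈ {∞, 2, 3, 5, 7, 11, 17, 19, 23, 29, 41, 47}.
v=29: a=29^3·(≡21), b=29^3·(≡22) mod 29; (21|29)=-1, (22|29)=+1; (−1)^{3·3·14}·(-1)^3·(+1)^3 = -1.
v=41: a=41^1·(≡39), b=41^1·(≡36) mod 41; (39|41)=+1, (36|41)=+1; (−1)^{1·1·20}·(+1)^1·(+1)^1 = +1.
v=∞: -854730485 < 0 and -1285309 < 0  ⇒  (a,b)_∞ = -1.
v=17: a=17^2·(≡14), b=17^0·(≡14) mod 17; (14|17)=-1, (14|17)=-1; (−1)^{2·0·8}·(-1)^0·(-1)^2 = +1.
v=7: a=7^-1·(≡6), b=7^-2·(≡6) mod 7; (6|7)=-1, (6|7)=-1; (−1)^{-1·-2·3}·(-1)^-2·(-1)^-1 = -1.
v=23: a=23^1·(≡4), b=23^1·(≡17) mod 23; (4|23)=+1, (17|23)=-1; (−1)^{1·1·11}·(+1)^1·(-1)^1 = +1.
v=19: a=19^1·(≡2), b=19^0·(≡8) mod 19; (2|19)=-1, (8|19)=-1; (−1)^{1·0·9}·(-1)^0·(-1)^1 = -1.
v=3: a=3^-8·(≡1), b=3^-4·(≡2) mod 3; (1|3)=+1, (2|3)=-1; (−1)^{-8·-4·1}·(+1)^-4·(-1)^-8 = +1.
v=2: v_2(a)=-10, v_2(b)=-4; units ≡ 3, 3 (mod 8); ε·ε+αω+βω = 1·1+-10·1+-4·1 ≡ 1  ⇒  (a,b)_2 = -1.
v=5: a=5^3·(≡2), b=5^0·(≡4) mod 5; (2|5)=-1, (4|5)=+1; (−1)^{3·0·2}·(-1)^0·(+1)^3 = +1.
v=47: a=47^1·(≡8), b=47^1·(≡6) mod 47; (8|47)=+1, (6|47)=+1; (−1)^{1·1·23}·(+1)^1·(+1)^1 = -1.
v=11: a=11^2·(≡6), b=11^2·(≡7) mod 11; (6|11)=-1, (7|11)=-1; (−1)^{2·2·5}·(-1)^2·(-1)^2 = +1.
|Ram(-854730485, -1285309)| = 6, even; anisotropic at {2, 7, 19, 29, 47, ∞}.

[2, 7, 19, 29, 47, inf]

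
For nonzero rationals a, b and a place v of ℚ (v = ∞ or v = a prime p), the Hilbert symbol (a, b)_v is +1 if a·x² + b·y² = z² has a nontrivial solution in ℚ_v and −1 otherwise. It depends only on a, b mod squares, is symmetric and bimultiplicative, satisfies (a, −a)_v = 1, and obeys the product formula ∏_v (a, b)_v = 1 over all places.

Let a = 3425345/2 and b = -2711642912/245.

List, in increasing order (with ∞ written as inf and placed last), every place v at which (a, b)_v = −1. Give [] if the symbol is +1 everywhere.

[2, 11, 19, 41]

Mod squares: a ≡ 139810, b ≡ -7003210. Check v ∈ {∞, 2, 5, 7, 11, 19, 29, 31, 41}.
v=2: v_2(a)=-1, v_2(b)=5; units ≡ 1, 3 (mod 8); ε·ε+αω+βω = 0·1+-1·1+5·0 ≡ 1  ⇒  (a,b)_2 = -1.
v=19: a=19^0·(≡3), b=19^1·(≡2) mod 19; (3|19)=-1, (2|19)=-1; (−1)^{0·1·9}·(-1)^1·(-1)^0 = -1.
v=∞: 139810 > 0 and -7003210 < 0  ⇒  (a,b)_∞ = +1.
v=29: a=29^0·(≡5), b=29^1·(≡7) mod 29; (5|29)=+1, (7|29)=+1; (−1)^{0·1·14}·(+1)^1·(+1)^0 = +1.
v=5: a=5^1·(≡2), b=5^-1·(≡2) mod 5; (2|5)=-1, (2|5)=-1; (−1)^{1·-1·2}·(-1)^-1·(-1)^1 = +1.
v=11: a=11^1·(≡9), b=11^2·(≡2) mod 11; (9|11)=+1, (2|11)=-1; (−1)^{1·2·5}·(+1)^2·(-1)^1 = -1.
v=7: a=7^2·(≡5), b=7^-2·(≡3) mod 7; (5|7)=-1, (3|7)=-1; (−1)^{2·-2·3}·(-1)^-2·(-1)^2 = +1.
v=41: a=41^1·(≡14), b=41^1·(≡40) mod 41; (14|41)=-1, (40|41)=+1; (−1)^{1·1·20}·(-1)^1·(+1)^1 = -1.
v=31: a=31^1·(≡21), b=31^1·(≡8) mod 31; (21|31)=-1, (8|31)=+1; (−1)^{1·1·15}·(-1)^1·(+1)^1 = +1.
(139810, -7003210 / ℚ) ramifies at {2, 11, 19, 41}: a division algebra.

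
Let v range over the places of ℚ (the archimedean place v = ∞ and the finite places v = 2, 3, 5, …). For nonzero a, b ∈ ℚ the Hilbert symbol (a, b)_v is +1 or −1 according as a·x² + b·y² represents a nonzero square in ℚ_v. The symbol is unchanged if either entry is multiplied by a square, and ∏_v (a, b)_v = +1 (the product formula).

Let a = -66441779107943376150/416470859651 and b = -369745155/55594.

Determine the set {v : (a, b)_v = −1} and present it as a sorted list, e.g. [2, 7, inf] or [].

[11, inf]

(a, b) ≡ (-66, -30030) mod (ℚ^×)²; places V = {2, 3, 5, 7, 11, 13, 17, 19, ∞}.
(a,b)_19: α=-4, u≡14; β=-2, v≡16 (mod 19); (14|19)=-1, (16|19)=+1; sign (−1)^0·-1^-2·+1^-4 = +1.
(a,b)_5: α=2, u≡4; β=1, v≡1 (mod 5); (4|5)=+1, (1|5)=+1; sign (−1)^0·+1^1·+1^2 = +1.
(a,b)_13: α=2, u≡3; β=1, v≡4 (mod 13); (3|13)=+1, (4|13)=+1; sign (−1)^0·+1^1·+1^2 = +1.
(a,b)_2: α=1, β=-1; u≡7, v≡1 (mod 8); ε(u)ε(v)=1·0, αω(v)=1·0, βω(u)=-1·0; sum ≡ 0  ⇒  +1.
(a,b)_11: α=-3, u≡9; β=-1, v≡9 (mod 11); (9|11)=+1, (9|11)=+1; sign (−1)^1·+1^-1·+1^-3 = -1.
(a,b)_3: α=23, u≡2; β=9, v≡1 (mod 3); (2|3)=-1, (1|3)=+1; sign (−1)^1·-1^9·+1^23 = +1.
(a,b)_∞: sgn(-66)=−, sgn(-30030)=−, so -1.
(a,b)_17: α=4, u≡15; β=2, v≡2 (mod 17); (15|17)=+1, (2|17)=+1; sign (−1)^0·+1^2·+1^4 = +1.
(a,b)_7: α=-4, u≡4; β=-1, v≡1 (mod 7); (4|7)=+1, (1|7)=+1; sign (−1)^0·+1^-1·+1^-4 = +1.
(-66, -30030 / ℚ) ramifies at {11, ∞}: a division algebra.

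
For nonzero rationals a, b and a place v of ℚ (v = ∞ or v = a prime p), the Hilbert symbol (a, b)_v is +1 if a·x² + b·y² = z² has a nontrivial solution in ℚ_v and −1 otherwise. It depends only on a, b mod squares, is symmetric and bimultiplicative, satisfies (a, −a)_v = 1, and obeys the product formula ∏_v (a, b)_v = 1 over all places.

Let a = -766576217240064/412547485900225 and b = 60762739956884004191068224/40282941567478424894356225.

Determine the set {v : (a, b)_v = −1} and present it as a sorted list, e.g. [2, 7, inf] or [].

Mod squares: a ≡ -66, b ≡ 1. Check v ∈ {∞, 2, 3, 5, 7, 11, 13, 23, 41, 43}.
v=5: a=5^-2·(≡4), b=5^-2·(≡1) mod 5; (4|5)=+1, (1|5)=+1; (−1)^{-2·-2·2}·(+1)^-2·(+1)^-2 = +1.
v=2: v_2(a)=9, v_2(b)=6; units ≡ 7, 1 (mod 8); ε·ε+αω+βω = 1·0+9·0+6·0 ≡ 0  ⇒  (a,b)_2 = +1.
v=23: a=23^2·(≡4), b=23^4·(≡2) mod 23; (4|23)=+1, (2|23)=+1; (−1)^{2·4·11}·(+1)^4·(+1)^2 = +1.
v=7: a=7^6·(≡2), b=7^10·(≡4) mod 7; (2|7)=+1, (4|7)=+1; (−1)^{6·10·3}·(+1)^10·(+1)^6 = +1.
v=43: a=43^-4·(≡37), b=43^-8·(≡21) mod 43; (37|43)=-1, (21|43)=+1; (−1)^{-4·-8·21}·(-1)^-8·(+1)^-4 = +1.
v=11: a=11^1·(≡3), b=11^2·(≡5) mod 11; (3|11)=+1, (5|11)=+1; (−1)^{1·2·5}·(+1)^2·(+1)^1 = +1.
v=3: a=3^7·(≡2), b=3^10·(≡1) mod 3; (2|3)=-1, (1|3)=+1; (−1)^{7·10·1}·(-1)^10·(+1)^7 = +1.
v=∞: -66 < 0 and 1 > 0  ⇒  (a,b)_∞ = +1.
v=41: a=41^0·(≡21), b=41^2·(≡25) mod 41; (21|41)=+1, (25|41)=+1; (−1)^{0·2·20}·(+1)^2·(+1)^0 = +1.
v=13: a=13^-6·(≡4), b=13^-10·(≡10) mod 13; (4|13)=+1, (10|13)=+1; (−1)^{-6·-10·6}·(+1)^-10·(+1)^-6 = +1.
Every local symbol is +1, so the conic -66·x² + 1·y² = z² has ℚ_v-points for all v and hence a ℚ-point; (a, b / ℚ) ≅ M_2(ℚ).

[]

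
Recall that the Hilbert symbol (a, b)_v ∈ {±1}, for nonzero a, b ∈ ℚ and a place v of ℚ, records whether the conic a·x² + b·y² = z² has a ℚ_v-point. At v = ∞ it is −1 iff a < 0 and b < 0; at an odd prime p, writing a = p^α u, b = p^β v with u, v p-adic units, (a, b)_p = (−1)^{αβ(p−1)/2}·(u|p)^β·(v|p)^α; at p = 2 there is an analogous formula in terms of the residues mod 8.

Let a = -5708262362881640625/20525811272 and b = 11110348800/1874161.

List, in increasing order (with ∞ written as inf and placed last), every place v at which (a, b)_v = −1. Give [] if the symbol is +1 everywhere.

[2, 3]

(a, b) ≡ (-114, 5358) mod (ℚ^×)²; places V = {2, 3, 5, 7, 19, 37, 47, ∞}.
(a,b)_37: α=-6, u≡4; β=-4, v≡11 (mod 37); (4|37)=+1, (11|37)=+1; sign (−1)^0·+1^-4·+1^-6 = +1.
(a,b)_19: α=3, u≡18; β=1, v≡9 (mod 19); (18|19)=-1, (9|19)=+1; sign (−1)^1·-1^1·+1^3 = +1.
(a,b)_47: α=2, u≡18; β=1, v≡30 (mod 47); (18|47)=+1, (30|47)=-1; sign (−1)^0·+1^1·-1^2 = +1.
(a,b)_7: α=2, u≡5; β=0, v≡6 (mod 7); (5|7)=-1, (6|7)=-1; sign (−1)^0·-1^0·-1^2 = +1.
(a,b)_2: α=-3, β=11; u≡7, v≡7 (mod 8); ε(u)ε(v)=1·1, αω(v)=-3·0, βω(u)=11·0; sum ≡ 1  ⇒  -1.
(a,b)_∞: sgn(-114)=−, sgn(5358)=+, so +1.
(a,b)_3: α=9, u≡1; β=5, v≡1 (mod 3); (1|3)=+1, (1|3)=+1; sign (−1)^1·+1^5·+1^9 = -1.
(a,b)_5: α=8, u≡4; β=2, v≡2 (mod 5); (4|5)=+1, (2|5)=-1; sign (−1)^0·+1^2·-1^8 = +1.
Ram(-114, 5358) = {2, 3}; no ℚ_2-point on the conic.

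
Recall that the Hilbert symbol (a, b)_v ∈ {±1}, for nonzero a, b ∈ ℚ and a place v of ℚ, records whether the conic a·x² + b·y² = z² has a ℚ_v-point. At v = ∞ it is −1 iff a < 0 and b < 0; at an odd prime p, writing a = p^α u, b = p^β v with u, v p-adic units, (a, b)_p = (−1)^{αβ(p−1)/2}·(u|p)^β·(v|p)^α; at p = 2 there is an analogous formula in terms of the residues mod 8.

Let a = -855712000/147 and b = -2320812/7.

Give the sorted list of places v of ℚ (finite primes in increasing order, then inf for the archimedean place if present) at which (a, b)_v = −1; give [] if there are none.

[7, 13, 19, inf]

Mod squares: a ≡ -3315, b ≡ -50141. Check v ∈ {∞, 2, 3, 5, 7, 11, 13, 17, 19, 29}.
v=11: a=11^2·(≡8), b=11^0·(≡8) mod 11; (8|11)=-1, (8|11)=-1; (−1)^{2·0·5}·(-1)^0·(-1)^2 = +1.
v=7: a=7^-2·(≡6), b=7^-1·(≡3) mod 7; (6|7)=-1, (3|7)=-1; (−1)^{-2·-1·3}·(-1)^-1·(-1)^-2 = -1.
v=19: a=19^0·(≡14), b=19^1·(≡14) mod 19; (14|19)=-1, (14|19)=-1; (−1)^{0·1·9}·(-1)^1·(-1)^0 = -1.
v=5: a=5^3·(≡2), b=5^0·(≡4) mod 5; (2|5)=-1, (4|5)=+1; (−1)^{3·0·2}·(-1)^0·(+1)^3 = +1.
v=13: a=13^1·(≡11), b=13^1·(≡10) mod 13; (11|13)=-1, (10|13)=+1; (−1)^{1·1·6}·(-1)^1·(+1)^1 = -1.
v=∞: -3315 < 0 and -50141 < 0  ⇒  (a,b)_∞ = -1.
v=17: a=17^1·(≡9), b=17^0·(≡4) mod 17; (9|17)=+1, (4|17)=+1; (−1)^{1·0·8}·(+1)^0·(+1)^1 = +1.
v=3: a=3^-1·(≡2), b=3^4·(≡1) mod 3; (2|3)=-1, (1|3)=+1; (−1)^{-1·4·1}·(-1)^4·(+1)^-1 = +1.
v=29: a=29^0·(≡24), b=29^1·(≡10) mod 29; (24|29)=+1, (10|29)=-1; (−1)^{0·1·14}·(+1)^1·(-1)^0 = +1.
v=2: v_2(a)=8, v_2(b)=2; units ≡ 5, 3 (mod 8); ε·ε+αω+βω = 0·1+8·1+2·1 ≡ 0  ⇒  (a,b)_2 = +1.
|Ram(-3315, -50141)| = 4, even; anisotropic at {7, 13, 19, ∞}.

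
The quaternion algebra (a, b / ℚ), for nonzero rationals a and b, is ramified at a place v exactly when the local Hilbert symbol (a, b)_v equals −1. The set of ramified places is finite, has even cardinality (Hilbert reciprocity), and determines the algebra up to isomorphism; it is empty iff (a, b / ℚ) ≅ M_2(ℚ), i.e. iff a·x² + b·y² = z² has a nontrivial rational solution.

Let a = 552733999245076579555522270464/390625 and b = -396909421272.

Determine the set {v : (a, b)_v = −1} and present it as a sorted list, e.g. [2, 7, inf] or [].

(a, b) ≡ (221, -136114342) mod (ℚ^×)²; places V = {2, 3, 5, 7, 13, 17, 29, 37, 41, ∞}.
(a,b)_37: α=2, u≡1; β=1, v≡28 (mod 37); (1|37)=+1, (28|37)=+1; sign (−1)^0·+1^1·+1^2 = +1.
(a,b)_29: α=2, u≡14; β=1, v≡20 (mod 29); (14|29)=-1, (20|29)=+1; sign (−1)^0·-1^1·+1^2 = -1.
(a,b)_7: α=4, u≡2; β=1, v≡1 (mod 7); (2|7)=+1, (1|7)=+1; sign (−1)^0·+1^1·+1^4 = +1.
(a,b)_∞: sgn(221)=+, sgn(-136114342)=−, so +1.
(a,b)_5: α=-8, u≡4; β=0, v≡3 (mod 5); (4|5)=+1, (3|5)=-1; sign (−1)^0·+1^0·-1^-8 = +1.
(a,b)_13: α=3, u≡4; β=1, v≡10 (mod 13); (4|13)=+1, (10|13)=+1; sign (−1)^0·+1^1·+1^3 = +1.
(a,b)_2: α=8, β=3; u≡5, v≡5 (mod 8); ε(u)ε(v)=0·0, αω(v)=8·1, βω(u)=3·1; sum ≡ 1  ⇒  -1.
(a,b)_41: α=2, u≡33; β=1, v≡32 (mod 41); (33|41)=+1, (32|41)=+1; sign (−1)^0·+1^1·+1^2 = +1.
(a,b)_17: α=3, u≡9; β=1, v≡1 (mod 17); (9|17)=+1, (1|17)=+1; sign (−1)^0·+1^1·+1^3 = +1.
(a,b)_3: α=16, u≡2; β=6, v≡2 (mod 3); (2|3)=-1, (2|3)=-1; sign (−1)^0·-1^6·-1^16 = +1.
|Ram(221, -136114342)| = 2, even; anisotropic at {2, 29}.

[2, 29]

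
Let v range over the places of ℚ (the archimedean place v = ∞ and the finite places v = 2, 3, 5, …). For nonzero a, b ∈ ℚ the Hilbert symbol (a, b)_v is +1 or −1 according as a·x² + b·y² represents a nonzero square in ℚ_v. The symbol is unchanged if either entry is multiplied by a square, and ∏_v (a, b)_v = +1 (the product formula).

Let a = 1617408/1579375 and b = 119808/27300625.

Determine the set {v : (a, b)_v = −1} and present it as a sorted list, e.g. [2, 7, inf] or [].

[2, 7]

Mod squares: a ≡ 546, b ≡ 13. Check v ∈ {∞, 2, 3, 5, 7, 11, 13, 19}.
v=7: a=7^-1·(≡2), b=7^0·(≡5) mod 7; (2|7)=+1, (5|7)=-1; (−1)^{-1·0·3}·(+1)^0·(-1)^-1 = -1.
v=11: a=11^0·(≡2), b=11^-2·(≡10) mod 11; (2|11)=-1, (10|11)=-1; (−1)^{0·-2·5}·(-1)^-2·(-1)^0 = +1.
v=5: a=5^-4·(≡4), b=5^-4·(≡3) mod 5; (4|5)=+1, (3|5)=-1; (−1)^{-4·-4·2}·(+1)^-4·(-1)^-4 = +1.
v=2: v_2(a)=9, v_2(b)=10; units ≡ 1, 5 (mod 8); ε·ε+αω+βω = 0·0+9·1+10·0 ≡ 1  ⇒  (a,b)_2 = -1.
v=13: a=13^1·(≡9), b=13^1·(≡12) mod 13; (9|13)=+1, (12|13)=+1; (−1)^{1·1·6}·(+1)^1·(+1)^1 = +1.
v=3: a=3^5·(≡2), b=3^2·(≡1) mod 3; (2|3)=-1, (1|3)=+1; (−1)^{5·2·1}·(-1)^2·(+1)^5 = +1.
v=19: a=19^-2·(≡18), b=19^-2·(≡14) mod 19; (18|19)=-1, (14|19)=-1; (−1)^{-2·-2·9}·(-1)^-2·(-1)^-2 = +1.
v=∞: 546 > 0 and 13 > 0  ⇒  (a,b)_∞ = +1.
Ram(546, 13) = {2, 7}; no ℚ_2-point on the conic.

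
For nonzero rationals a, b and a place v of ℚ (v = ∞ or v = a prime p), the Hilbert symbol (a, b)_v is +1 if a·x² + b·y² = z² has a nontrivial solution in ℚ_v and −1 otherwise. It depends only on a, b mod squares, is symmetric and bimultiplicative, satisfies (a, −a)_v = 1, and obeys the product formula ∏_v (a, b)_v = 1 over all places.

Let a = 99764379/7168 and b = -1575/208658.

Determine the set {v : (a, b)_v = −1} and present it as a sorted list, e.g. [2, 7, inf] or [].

[2, 29]

Mod squares: a ≡ 7917, b ≡ -14. Check v ∈ {∞, 2, 3, 5, 7, 11, 13, 17, 19, 29}.
v=29: a=29^1·(≡11), b=29^0·(≡26) mod 29; (11|29)=-1, (26|29)=-1; (−1)^{1·0·14}·(-1)^0·(-1)^1 = -1.
v=5: a=5^0·(≡3), b=5^2·(≡4) mod 5; (3|5)=-1, (4|5)=+1; (−1)^{0·2·2}·(-1)^2·(+1)^0 = +1.
v=2: v_2(a)=-10, v_2(b)=-1; units ≡ 5, 1 (mod 8); ε·ε+αω+βω = 0·0+-10·0+-1·1 ≡ 1  ⇒  (a,b)_2 = -1.
v=19: a=19^0·(≡3), b=19^-2·(≡5) mod 19; (3|19)=-1, (5|19)=+1; (−1)^{0·-2·9}·(-1)^-2·(+1)^0 = +1.
v=∞: 7917 > 0 and -14 < 0  ⇒  (a,b)_∞ = +1.
v=7: a=7^-1·(≡4), b=7^1·(≡3) mod 7; (4|7)=+1, (3|7)=-1; (−1)^{-1·1·3}·(+1)^1·(-1)^-1 = +1.
v=3: a=3^7·(≡2), b=3^2·(≡1) mod 3; (2|3)=-1, (1|3)=+1; (−1)^{7·2·1}·(-1)^2·(+1)^7 = +1.
v=13: a=13^1·(≡2), b=13^0·(≡3) mod 13; (2|13)=-1, (3|13)=+1; (−1)^{1·0·6}·(-1)^0·(+1)^1 = +1.
v=17: a=17^0·(≡6), b=17^-2·(≡5) mod 17; (6|17)=-1, (5|17)=-1; (−1)^{0·-2·8}·(-1)^-2·(-1)^0 = +1.
v=11: a=11^2·(≡7), b=11^0·(≡2) mod 11; (7|11)=-1, (2|11)=-1; (−1)^{2·0·5}·(-1)^0·(-1)^2 = +1.
|Ram(7917, -14)| = 2, even; anisotropic at {2, 29}.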